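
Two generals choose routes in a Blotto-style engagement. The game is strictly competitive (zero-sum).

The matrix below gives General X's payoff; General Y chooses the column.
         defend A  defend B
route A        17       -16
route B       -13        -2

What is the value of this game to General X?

Row minima are -16 and -13, so General X's maximin is -13; column maxima are 17 and -2, so General Y's minimax is -2. These differ, so the equilibrium is in mixed strategies.
Let General X play route A with probability p. General Y is indifferent when 17p − 13(1−p) = −16p − 2(1−p), giving p = 1/4.
Let General Y play defend A with probability q. General X is indifferent when 17q − 16(1−q) = −13q − 2(1−q), giving q = 7/22.
The value is 17·(7/22) + (-16)·(15/22) = -11/2.

-11/2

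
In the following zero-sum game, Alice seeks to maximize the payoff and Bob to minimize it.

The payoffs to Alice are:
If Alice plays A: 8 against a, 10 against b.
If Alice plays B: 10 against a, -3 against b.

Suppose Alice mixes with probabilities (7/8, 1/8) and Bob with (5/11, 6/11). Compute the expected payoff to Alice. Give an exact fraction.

183/22

Against (5/11, 6/11), each row's expected payoff is A: 100/11; B: 32/11.
Taking the (7/8, 1/8)-weighted average: (7/8)·(100/11) + (1/8)·(32/11) = 183/22.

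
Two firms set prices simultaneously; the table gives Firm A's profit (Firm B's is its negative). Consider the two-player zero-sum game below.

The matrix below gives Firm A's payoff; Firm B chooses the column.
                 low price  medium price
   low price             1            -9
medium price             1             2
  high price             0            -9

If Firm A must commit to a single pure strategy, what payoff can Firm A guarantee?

1

The worst-case payoff for each row is low price: -9, medium price: 1, high price: -9.
The best of these is 1.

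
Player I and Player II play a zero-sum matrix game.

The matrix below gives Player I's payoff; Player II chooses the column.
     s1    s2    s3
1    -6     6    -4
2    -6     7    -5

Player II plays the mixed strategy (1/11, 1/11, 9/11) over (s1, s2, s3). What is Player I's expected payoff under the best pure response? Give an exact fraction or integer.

-36/11

1: (-6)·(1/11) + (6)·(1/11) + (-4)·(9/11) = -36/11.
2: (-6)·(1/11) + (7)·(1/11) + (-5)·(9/11) = -4.
The best pure response is 1 with expected payoff -36/11.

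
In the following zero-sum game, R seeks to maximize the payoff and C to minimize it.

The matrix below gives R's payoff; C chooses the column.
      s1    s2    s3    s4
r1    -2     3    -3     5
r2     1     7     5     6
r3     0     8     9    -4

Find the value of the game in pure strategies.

1

Row minima: -3, 1, -4 → R's maximin is 1.
Column maxima: 1, 8, 9, 6 → C's minimax is 1.
They coincide at (r2, s1), so the value is 1.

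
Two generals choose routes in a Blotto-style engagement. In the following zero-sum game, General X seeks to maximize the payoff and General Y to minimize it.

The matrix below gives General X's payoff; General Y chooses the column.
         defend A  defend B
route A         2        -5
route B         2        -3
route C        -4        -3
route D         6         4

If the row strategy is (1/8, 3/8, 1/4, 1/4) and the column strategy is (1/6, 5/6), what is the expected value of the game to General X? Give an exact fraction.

-1

Against (1/6, 5/6), each row's expected payoff is route A: -23/6; route B: -13/6; route C: -19/6; route D: 13/3.
Taking the (1/8, 3/8, 1/4, 1/4)-weighted average: (1/8)·(-23/6) + (3/8)·(-13/6) + (1/4)·(-19/6) + (1/4)·(13/3) = -1.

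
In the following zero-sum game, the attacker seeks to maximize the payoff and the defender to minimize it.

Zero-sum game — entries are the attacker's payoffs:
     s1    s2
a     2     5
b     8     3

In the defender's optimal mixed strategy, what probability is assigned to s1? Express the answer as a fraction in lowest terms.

Row minima are 2 and 3, so the attacker's maximin is 3; column maxima are 8 and 5, so the defender's minimax is 5. These differ, so the equilibrium is in mixed strategies.
Let the defender play s1 with probability q. The attacker is indifferent when 2q + 5(1−q) = 8q + 3(1−q), giving q = 1/4.

1/4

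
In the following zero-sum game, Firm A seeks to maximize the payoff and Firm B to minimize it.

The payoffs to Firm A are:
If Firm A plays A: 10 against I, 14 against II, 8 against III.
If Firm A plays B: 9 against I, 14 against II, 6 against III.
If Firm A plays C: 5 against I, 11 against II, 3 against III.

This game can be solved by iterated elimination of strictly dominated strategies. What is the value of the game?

8

Row C is strictly dominated by row A (10>5, 14>11, 8>3); eliminate C.
Column I is strictly dominated by III for Firm B (8<10, 6<9); eliminate I.
Column II is strictly dominated by III for Firm B (8<14, 6<14); eliminate II.
Row B is strictly dominated by row A (8>6); eliminate B.
Only (A, III) remains, with payoff 8.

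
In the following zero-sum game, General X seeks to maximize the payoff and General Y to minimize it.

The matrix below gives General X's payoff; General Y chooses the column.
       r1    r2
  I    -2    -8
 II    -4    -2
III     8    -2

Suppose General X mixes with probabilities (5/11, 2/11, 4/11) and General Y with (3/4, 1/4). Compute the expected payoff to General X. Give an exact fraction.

-5/22

Against (3/4, 1/4), each row's expected payoff is I: -7/2; II: -7/2; III: 11/2.
Taking the (5/11, 2/11, 4/11)-weighted average: (5/11)·(-7/2) + (2/11)·(-7/2) + (4/11)·(11/2) = -5/22.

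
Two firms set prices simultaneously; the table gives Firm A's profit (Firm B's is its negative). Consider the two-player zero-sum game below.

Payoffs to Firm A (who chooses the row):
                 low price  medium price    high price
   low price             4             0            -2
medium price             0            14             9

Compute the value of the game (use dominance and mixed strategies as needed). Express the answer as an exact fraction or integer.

Column medium price is strictly dominated by high price for Firm B (it gives Firm A more in every row).
The remaining 2×2 game on (low price, medium price) × (low price, high price) has no saddle point. Let Firm A play low price with probability p; indifference gives 4p = −2p + 9(1−p), so p = 3/5.
Similarly Firm B's optimal q on low price is 11/15, and the value is 4·(11/15) + (-2)·(4/15) = 12/5.

12/5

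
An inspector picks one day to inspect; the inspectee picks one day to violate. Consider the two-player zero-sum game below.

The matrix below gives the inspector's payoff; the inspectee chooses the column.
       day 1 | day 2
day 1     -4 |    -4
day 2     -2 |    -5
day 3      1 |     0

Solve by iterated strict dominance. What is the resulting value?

0

Row day 1 is strictly dominated by row day 3 (1>-4, 0>-4); eliminate day 1.
Row day 2 is strictly dominated by row day 3 (1>-2, 0>-5); eliminate day 2.
Column day 1 is strictly dominated by day 2 for the inspectee (0<1); eliminate day 1.
Only (day 3, day 2) remains, with payoff 0.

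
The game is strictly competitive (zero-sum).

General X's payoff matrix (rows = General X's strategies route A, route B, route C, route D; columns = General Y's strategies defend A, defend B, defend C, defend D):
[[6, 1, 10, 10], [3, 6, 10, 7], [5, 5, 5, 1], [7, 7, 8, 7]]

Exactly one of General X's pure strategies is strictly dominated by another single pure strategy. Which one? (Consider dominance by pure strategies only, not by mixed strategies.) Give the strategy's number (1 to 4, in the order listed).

Compare route C with route D: 7 > 5, 7 > 5, 8 > 5, 7 > 1.
So route D strictly dominates route C for General X; route C is strictly dominated.

3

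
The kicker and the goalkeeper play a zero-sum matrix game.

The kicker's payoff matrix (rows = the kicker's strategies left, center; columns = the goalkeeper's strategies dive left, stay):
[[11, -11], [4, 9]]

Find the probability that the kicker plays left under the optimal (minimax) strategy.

Row minima are -11 and 4, so the kicker's maximin is 4; column maxima are 11 and 9, so the goalkeeper's minimax is 9. These differ, so the equilibrium is in mixed strategies.
Let the kicker play left with probability p. The goalkeeper is indifferent when 11p + 4(1−p) = −11p + 9(1−p), giving p = 5/27.

5/27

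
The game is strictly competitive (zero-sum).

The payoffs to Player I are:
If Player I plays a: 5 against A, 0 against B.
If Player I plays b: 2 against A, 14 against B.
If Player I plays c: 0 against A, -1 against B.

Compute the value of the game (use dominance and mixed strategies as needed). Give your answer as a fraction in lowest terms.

70/17

Row c is strictly dominated by row a, so Player I never plays it.
The remaining 2×2 game on (a, b) × (A, B) has no saddle point. Let Player I play a with probability p; indifference gives 5p + 2(1−p) = 14(1−p), so p = 12/17.
Similarly Player II's optimal q on A is 14/17, and the value is 5·(14/17) + (0)·(3/17) = 70/17.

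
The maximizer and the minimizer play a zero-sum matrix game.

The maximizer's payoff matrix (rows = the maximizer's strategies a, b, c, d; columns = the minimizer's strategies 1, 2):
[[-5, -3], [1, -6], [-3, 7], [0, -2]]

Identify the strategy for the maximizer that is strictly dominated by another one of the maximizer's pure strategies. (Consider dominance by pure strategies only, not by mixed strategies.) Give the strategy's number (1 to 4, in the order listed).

Compare a with c: -3 > -5, 7 > -3.
So c strictly dominates a for the maximizer; a is strictly dominated.

1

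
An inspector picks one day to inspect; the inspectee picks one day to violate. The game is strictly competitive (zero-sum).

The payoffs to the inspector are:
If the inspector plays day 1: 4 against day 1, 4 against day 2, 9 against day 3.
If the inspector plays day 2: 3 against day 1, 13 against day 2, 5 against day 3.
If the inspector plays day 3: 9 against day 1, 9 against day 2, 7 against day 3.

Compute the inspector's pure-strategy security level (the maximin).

7

The worst-case payoff for each row is day 1: 4, day 2: 3, day 3: 7.
The best of these is 7.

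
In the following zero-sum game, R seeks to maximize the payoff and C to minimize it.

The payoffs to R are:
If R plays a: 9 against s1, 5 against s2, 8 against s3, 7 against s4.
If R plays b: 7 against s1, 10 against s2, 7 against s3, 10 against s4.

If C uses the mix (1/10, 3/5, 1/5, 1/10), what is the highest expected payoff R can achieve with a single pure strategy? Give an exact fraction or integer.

a: (9)·(1/10) + (5)·(3/5) + (8)·(1/5) + (7)·(1/10) = 31/5.
b: (7)·(1/10) + (10)·(3/5) + (7)·(1/5) + (10)·(1/10) = 91/10.
The best pure response is b with expected payoff 91/10.

91/10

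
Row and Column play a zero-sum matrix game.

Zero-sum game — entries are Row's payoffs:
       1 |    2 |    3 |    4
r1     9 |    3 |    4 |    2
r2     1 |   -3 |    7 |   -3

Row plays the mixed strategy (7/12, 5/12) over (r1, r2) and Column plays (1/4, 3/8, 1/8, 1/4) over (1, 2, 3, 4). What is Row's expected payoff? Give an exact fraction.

215/96

Against (1/4, 3/8, 1/8, 1/4), each row's expected payoff is r1: 35/8; r2: -3/4.
Taking the (7/12, 5/12)-weighted average: (7/12)·(35/8) + (5/12)·(-3/4) = 215/96.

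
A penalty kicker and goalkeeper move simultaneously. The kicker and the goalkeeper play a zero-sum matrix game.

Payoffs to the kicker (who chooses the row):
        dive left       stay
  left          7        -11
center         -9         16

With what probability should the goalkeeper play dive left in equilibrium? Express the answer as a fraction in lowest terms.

27/43

Row minima are -11 and -9, so the kicker's maximin is -9; column maxima are 7 and 16, so the goalkeeper's minimax is 7. These differ, so the equilibrium is in mixed strategies.
Let the goalkeeper play dive left with probability q. The kicker is indifferent when 7q − 11(1−q) = −9q + 16(1−q), giving q = 27/43.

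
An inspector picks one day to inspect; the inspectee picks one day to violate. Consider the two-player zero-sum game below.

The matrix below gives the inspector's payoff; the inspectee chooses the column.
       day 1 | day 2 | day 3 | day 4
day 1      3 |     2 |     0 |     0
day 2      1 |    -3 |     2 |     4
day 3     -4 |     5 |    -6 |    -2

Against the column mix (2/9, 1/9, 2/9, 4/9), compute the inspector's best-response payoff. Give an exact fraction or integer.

19/9

day 1: (3)·(2/9) + (2)·(1/9) + (0)·(2/9) + (0)·(4/9) = 8/9.
day 2: (1)·(2/9) + (-3)·(1/9) + (2)·(2/9) + (4)·(4/9) = 19/9.
day 3: (-4)·(2/9) + (5)·(1/9) + (-6)·(2/9) + (-2)·(4/9) = -23/9.
The best pure response is day 2 with expected payoff 19/9.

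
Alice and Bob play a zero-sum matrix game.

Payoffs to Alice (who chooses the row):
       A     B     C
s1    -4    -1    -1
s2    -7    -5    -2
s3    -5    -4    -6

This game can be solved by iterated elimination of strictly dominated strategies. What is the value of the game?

Row s3 is strictly dominated by row s1 (-4>-5, -1>-4, -1>-6); eliminate s3.
Column C is strictly dominated by A for Bob (-4<-1, -7<-2); eliminate C.
Column B is strictly dominated by A for Bob (-4<-1, -7<-5); eliminate B.
Row s2 is strictly dominated by row s1 (-4>-7); eliminate s2.
Only (s1, A) remains, with payoff -4.

-4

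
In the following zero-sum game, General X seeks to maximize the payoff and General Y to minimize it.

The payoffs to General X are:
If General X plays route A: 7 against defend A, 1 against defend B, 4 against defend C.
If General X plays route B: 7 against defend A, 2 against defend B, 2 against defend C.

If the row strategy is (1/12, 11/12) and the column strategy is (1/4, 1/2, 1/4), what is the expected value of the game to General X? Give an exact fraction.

Against (1/4, 1/2, 1/4), each row's expected payoff is route A: 13/4; route B: 13/4.
Taking the (1/12, 11/12)-weighted average: (1/12)·(13/4) + (11/12)·(13/4) = 13/4.

13/4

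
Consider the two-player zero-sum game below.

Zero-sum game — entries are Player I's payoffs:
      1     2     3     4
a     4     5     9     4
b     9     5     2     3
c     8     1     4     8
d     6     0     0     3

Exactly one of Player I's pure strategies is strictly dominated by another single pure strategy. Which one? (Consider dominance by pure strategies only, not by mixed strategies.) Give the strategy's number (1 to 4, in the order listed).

Compare d with c: 8 > 6, 1 > 0, 4 > 0, 8 > 3.
So c strictly dominates d for Player I; d is strictly dominated.

4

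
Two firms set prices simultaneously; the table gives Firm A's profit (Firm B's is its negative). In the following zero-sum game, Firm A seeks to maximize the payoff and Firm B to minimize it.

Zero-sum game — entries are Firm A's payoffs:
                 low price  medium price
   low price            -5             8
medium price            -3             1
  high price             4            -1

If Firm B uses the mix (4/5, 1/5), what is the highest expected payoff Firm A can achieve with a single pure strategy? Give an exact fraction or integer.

low price: (-5)·(4/5) + (8)·(1/5) = -12/5.
medium price: (-3)·(4/5) + (1)·(1/5) = -11/5.
high price: (4)·(4/5) + (-1)·(1/5) = 3.
The best pure response is high price with expected payoff 3.

3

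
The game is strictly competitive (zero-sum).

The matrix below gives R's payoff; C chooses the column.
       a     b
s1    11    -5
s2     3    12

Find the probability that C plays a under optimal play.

Row minima are -5 and 3, so R's maximin is 3; column maxima are 11 and 12, so C's minimax is 11. These differ, so the equilibrium is in mixed strategies.
Let C play a with probability q. R is indifferent when 11q − 5(1−q) = 3q + 12(1−q), giving q = 17/25.

17/25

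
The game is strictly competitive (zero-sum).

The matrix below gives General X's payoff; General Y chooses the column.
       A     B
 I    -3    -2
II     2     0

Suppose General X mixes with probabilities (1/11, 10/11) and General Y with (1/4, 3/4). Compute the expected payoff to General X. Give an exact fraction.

1/4

Against (1/4, 3/4), each row's expected payoff is I: -9/4; II: 1/2.
Taking the (1/11, 10/11)-weighted average: (1/11)·(-9/4) + (10/11)·(1/2) = 1/4.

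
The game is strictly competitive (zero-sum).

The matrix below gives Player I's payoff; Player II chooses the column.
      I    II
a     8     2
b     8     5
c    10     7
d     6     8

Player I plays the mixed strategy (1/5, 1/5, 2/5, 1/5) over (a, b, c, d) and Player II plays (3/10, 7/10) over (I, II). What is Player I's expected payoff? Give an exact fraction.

329/50

Against (3/10, 7/10), each row's expected payoff is a: 19/5; b: 59/10; c: 79/10; d: 37/5.
Taking the (1/5, 1/5, 2/5, 1/5)-weighted average: (1/5)·(19/5) + (1/5)·(59/10) + (2/5)·(79/10) + (1/5)·(37/5) = 329/50.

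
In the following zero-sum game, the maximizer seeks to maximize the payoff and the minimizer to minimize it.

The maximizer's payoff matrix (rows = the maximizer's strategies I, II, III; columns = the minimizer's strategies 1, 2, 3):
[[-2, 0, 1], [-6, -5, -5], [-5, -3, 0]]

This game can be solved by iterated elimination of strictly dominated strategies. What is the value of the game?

Row III is strictly dominated by row I (-2>-5, 0>-3, 1>0); eliminate III.
Column 3 is strictly dominated by 1 for the minimizer (-2<1, -6<-5); eliminate 3.
Row II is strictly dominated by row I (-2>-6, 0>-5); eliminate II.
Column 2 is strictly dominated by 1 for the minimizer (-2<0); eliminate 2.
Only (I, 1) remains, with payoff -2.

-2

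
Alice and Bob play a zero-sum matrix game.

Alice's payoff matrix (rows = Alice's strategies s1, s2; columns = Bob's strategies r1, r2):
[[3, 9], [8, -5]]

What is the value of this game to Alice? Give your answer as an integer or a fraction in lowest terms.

Row minima are 3 and -5, so Alice's maximin is 3; column maxima are 8 and 9, so Bob's minimax is 8. These differ, so the equilibrium is in mixed strategies.
Let Alice play s1 with probability p. Bob is indifferent when 3p + 8(1−p) = 9p − 5(1−p), giving p = 13/19.
Let Bob play r1 with probability q. Alice is indifferent when 3q + 9(1−q) = 8q − 5(1−q), giving q = 14/19.
The value is 3·(14/19) + (9)·(5/19) = 87/19.

87/19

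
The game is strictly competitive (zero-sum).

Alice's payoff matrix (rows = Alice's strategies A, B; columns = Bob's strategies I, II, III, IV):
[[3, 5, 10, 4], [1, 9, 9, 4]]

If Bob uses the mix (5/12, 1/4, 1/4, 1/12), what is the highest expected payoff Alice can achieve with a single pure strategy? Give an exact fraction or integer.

16/3

A: (3)·(5/12) + (5)·(1/4) + (10)·(1/4) + (4)·(1/12) = 16/3.
B: (1)·(5/12) + (9)·(1/4) + (9)·(1/4) + (4)·(1/12) = 21/4.
The best pure response is A with expected payoff 16/3.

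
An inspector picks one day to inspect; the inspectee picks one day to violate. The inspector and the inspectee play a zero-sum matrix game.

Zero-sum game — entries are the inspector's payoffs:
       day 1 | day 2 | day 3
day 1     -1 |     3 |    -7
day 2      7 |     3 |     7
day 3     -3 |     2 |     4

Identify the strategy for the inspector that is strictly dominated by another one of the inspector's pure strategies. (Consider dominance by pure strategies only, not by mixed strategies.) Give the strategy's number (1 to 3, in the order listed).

3

Compare day 3 with day 2: 7 > -3, 3 > 2, 7 > 4.
So day 2 strictly dominates day 3 for the inspector; day 3 is strictly dominated.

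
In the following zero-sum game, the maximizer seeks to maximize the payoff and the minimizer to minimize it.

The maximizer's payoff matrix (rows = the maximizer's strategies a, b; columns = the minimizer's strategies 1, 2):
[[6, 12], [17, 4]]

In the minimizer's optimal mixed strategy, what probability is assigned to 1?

8/19

Row minima are 6 and 4, so the maximizer's maximin is 6; column maxima are 17 and 12, so the minimizer's minimax is 12. These differ, so the equilibrium is in mixed strategies.
Let the minimizer play 1 with probability q. The maximizer is indifferent when 6q + 12(1−q) = 17q + 4(1−q), giving q = 8/19.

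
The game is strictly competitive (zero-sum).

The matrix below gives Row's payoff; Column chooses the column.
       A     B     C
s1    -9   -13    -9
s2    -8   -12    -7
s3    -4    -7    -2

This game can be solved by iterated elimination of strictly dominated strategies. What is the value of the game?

-7

Column C is strictly dominated by B for Column (-13<-9, -12<-7, -7<-2); eliminate C.
Row s1 is strictly dominated by row s2 (-8>-9, -12>-13); eliminate s1.
Row s2 is strictly dominated by row s3 (-4>-8, -7>-12); eliminate s2.
Column A is strictly dominated by B for Column (-7<-4); eliminate A.
Only (s3, B) remains, with payoff -7.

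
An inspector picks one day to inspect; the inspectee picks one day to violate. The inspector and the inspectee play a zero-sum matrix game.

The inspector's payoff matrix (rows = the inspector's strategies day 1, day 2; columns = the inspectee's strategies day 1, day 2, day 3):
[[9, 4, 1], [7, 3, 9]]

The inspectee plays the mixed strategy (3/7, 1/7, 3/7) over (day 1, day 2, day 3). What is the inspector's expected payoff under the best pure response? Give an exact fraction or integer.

day 1: (9)·(3/7) + (4)·(1/7) + (1)·(3/7) = 34/7.
day 2: (7)·(3/7) + (3)·(1/7) + (9)·(3/7) = 51/7.
The best pure response is day 2 with expected payoff 51/7.

51/7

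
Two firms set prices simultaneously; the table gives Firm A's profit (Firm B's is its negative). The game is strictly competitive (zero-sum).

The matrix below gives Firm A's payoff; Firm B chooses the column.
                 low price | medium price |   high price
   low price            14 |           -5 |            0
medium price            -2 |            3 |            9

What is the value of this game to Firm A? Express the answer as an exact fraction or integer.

Column high price is strictly dominated by medium price for Firm B (it gives Firm A more in every row).
The remaining 2×2 game on (low price, medium price) × (low price, medium price) has no saddle point. Let Firm A play low price with probability p; indifference gives 14p − 2(1−p) = −5p + 3(1−p), so p = 5/24.
Similarly Firm B's optimal q on low price is 1/3, and the value is 14·(1/3) + (-5)·(2/3) = 4/3.

4/3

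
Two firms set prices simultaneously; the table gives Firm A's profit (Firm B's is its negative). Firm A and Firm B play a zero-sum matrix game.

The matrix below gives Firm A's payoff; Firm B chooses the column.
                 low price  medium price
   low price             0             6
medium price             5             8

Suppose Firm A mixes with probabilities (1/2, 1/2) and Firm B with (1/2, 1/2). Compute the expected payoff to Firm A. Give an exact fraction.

Against (1/2, 1/2), each row's expected payoff is low price: 3; medium price: 13/2.
Taking the (1/2, 1/2)-weighted average: (1/2)·(3) + (1/2)·(13/2) = 19/4.

19/4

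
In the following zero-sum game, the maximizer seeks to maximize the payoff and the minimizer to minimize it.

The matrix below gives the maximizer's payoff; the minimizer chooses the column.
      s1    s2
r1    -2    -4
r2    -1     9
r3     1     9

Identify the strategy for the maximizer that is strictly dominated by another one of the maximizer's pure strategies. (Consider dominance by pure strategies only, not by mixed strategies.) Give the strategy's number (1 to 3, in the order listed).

1

Compare r1 with r2: -1 > -2, 9 > -4.
So r2 strictly dominates r1 for the maximizer; r1 is strictly dominated.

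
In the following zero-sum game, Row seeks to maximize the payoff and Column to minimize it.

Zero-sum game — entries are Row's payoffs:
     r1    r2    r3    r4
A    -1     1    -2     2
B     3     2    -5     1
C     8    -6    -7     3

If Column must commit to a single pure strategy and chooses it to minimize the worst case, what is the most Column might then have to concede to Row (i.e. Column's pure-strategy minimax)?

-2

The worst case (largest entry) in each column is r1: 8, r2: 2, r3: -2, r4: 3.
The best (smallest) of these is -2.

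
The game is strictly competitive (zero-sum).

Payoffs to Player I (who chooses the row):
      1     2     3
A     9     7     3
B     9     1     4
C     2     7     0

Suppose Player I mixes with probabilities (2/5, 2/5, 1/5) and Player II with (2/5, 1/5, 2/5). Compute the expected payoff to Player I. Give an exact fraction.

Against (2/5, 1/5, 2/5), each row's expected payoff is A: 31/5; B: 27/5; C: 11/5.
Taking the (2/5, 2/5, 1/5)-weighted average: (2/5)·(31/5) + (2/5)·(27/5) + (1/5)·(11/5) = 127/25.

127/25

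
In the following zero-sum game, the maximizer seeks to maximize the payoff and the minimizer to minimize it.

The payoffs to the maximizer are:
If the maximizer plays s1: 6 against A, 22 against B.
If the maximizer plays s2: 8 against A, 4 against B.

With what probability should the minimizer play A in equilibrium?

Row minima are 6 and 4, so the maximizer's maximin is 6; column maxima are 8 and 22, so the minimizer's minimax is 8. These differ, so the equilibrium is in mixed strategies.
Let the minimizer play A with probability q. The maximizer is indifferent when 6q + 22(1−q) = 8q + 4(1−q), giving q = 9/10.

9/10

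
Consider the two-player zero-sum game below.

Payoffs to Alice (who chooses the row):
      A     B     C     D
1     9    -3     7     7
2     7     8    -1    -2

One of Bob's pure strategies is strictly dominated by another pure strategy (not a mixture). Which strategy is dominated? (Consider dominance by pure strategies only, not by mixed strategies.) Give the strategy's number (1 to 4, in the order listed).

1

Bob prefers columns that give Alice less. Compare A with C: 7 < 9, -1 < 7.
So C strictly dominates A for Bob; A is strictly dominated.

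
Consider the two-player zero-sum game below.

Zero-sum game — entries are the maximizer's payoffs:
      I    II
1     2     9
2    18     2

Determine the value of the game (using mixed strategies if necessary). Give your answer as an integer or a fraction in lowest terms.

Row minima are 2 and 2, so the maximizer's maximin is 2; column maxima are 18 and 9, so the minimizer's minimax is 9. These differ, so the equilibrium is in mixed strategies.
Let the maximizer play 1 with probability p. The minimizer is indifferent when 2p + 18(1−p) = 9p + 2(1−p), giving p = 16/23.
Let the minimizer play I with probability q. The maximizer is indifferent when 2q + 9(1−q) = 18q + 2(1−q), giving q = 7/23.
The value is 2·(7/23) + (9)·(16/23) = 158/23.

158/23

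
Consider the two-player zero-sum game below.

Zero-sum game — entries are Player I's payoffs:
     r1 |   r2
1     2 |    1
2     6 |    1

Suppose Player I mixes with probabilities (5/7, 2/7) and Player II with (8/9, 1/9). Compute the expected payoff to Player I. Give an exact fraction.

Against (8/9, 1/9), each row's expected payoff is 1: 17/9; 2: 49/9.
Taking the (5/7, 2/7)-weighted average: (5/7)·(17/9) + (2/7)·(49/9) = 61/21.

61/21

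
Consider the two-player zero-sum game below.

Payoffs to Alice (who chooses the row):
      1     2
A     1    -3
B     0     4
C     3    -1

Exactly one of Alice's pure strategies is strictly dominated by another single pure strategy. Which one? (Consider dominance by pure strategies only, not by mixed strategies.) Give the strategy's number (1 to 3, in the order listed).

1

Compare A with C: 3 > 1, -1 > -3.
So C strictly dominates A for Alice; A is strictly dominated.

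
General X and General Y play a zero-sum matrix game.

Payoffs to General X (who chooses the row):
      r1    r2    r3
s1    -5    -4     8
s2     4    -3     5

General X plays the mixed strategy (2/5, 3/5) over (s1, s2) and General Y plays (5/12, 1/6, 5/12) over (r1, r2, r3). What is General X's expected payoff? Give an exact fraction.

131/60

Against (5/12, 1/6, 5/12), each row's expected payoff is s1: 7/12; s2: 13/4.
Taking the (2/5, 3/5)-weighted average: (2/5)·(7/12) + (3/5)·(13/4) = 131/60.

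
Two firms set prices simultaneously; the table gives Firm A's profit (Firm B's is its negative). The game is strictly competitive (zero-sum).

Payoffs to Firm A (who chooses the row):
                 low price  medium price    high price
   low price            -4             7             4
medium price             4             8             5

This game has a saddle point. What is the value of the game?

4

Row minima: -4, 4 → Firm A's maximin is 4.
Column maxima: 4, 8, 5 → Firm B's minimax is 4.
They coincide at (medium price, low price), so the value is 4.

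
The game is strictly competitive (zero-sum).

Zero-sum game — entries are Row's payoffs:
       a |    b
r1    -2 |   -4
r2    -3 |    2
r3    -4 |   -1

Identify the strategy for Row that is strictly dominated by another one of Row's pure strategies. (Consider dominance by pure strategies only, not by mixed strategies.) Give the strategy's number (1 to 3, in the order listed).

3

Compare r3 with r2: -3 > -4, 2 > -1.
So r2 strictly dominates r3 for Row; r3 is strictly dominated.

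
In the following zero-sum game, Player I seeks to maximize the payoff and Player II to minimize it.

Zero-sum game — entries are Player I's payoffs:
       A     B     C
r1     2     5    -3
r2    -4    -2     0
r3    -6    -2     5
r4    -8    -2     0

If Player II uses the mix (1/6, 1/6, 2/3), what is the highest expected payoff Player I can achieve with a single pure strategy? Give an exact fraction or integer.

r1: (2)·(1/6) + (5)·(1/6) + (-3)·(2/3) = -5/6.
r2: (-4)·(1/6) + (-2)·(1/6) + (0)·(2/3) = -1.
r3: (-6)·(1/6) + (-2)·(1/6) + (5)·(2/3) = 2.
r4: (-8)·(1/6) + (-2)·(1/6) + (0)·(2/3) = -5/3.
The best pure response is r3 with expected payoff 2.

2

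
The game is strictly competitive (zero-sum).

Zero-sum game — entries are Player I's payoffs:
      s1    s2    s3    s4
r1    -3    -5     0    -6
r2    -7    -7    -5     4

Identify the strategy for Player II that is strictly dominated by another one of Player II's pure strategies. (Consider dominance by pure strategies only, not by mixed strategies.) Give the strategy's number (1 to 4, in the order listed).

Player II prefers columns that give Player I less. Compare s3 with s1: -3 < 0, -7 < -5.
So s1 strictly dominates s3 for Player II; s3 is strictly dominated.

3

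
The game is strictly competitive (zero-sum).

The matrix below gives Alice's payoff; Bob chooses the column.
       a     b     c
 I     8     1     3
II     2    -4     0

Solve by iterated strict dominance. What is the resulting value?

Column a is strictly dominated by b for Bob (1<8, -4<2); eliminate a.
Row II is strictly dominated by row I (1>-4, 3>0); eliminate II.
Column c is strictly dominated by b for Bob (1<3); eliminate c.
Only (I, b) remains, with payoff 1.

1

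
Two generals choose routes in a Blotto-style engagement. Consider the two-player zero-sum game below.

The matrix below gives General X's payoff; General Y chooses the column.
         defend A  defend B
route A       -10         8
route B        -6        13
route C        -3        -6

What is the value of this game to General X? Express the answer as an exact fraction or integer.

-75/22

Row route A is strictly dominated by row route B, so General X never plays it.
The remaining 2×2 game on (route B, route C) × (defend A, defend B) has no saddle point. Let General X play route B with probability p; indifference gives −6p − 3(1−p) = 13p − 6(1−p), so p = 3/22.
Similarly General Y's optimal q on defend A is 19/22, and the value is -6·(19/22) + (13)·(3/22) = -75/22.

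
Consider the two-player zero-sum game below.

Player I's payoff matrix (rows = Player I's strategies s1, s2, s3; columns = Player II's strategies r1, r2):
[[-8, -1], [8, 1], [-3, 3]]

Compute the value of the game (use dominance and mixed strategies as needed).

27/13

Row s1 is strictly dominated by row s3, so Player I never plays it.
The remaining 2×2 game on (s2, s3) × (r1, r2) has no saddle point. Let Player I play s2 with probability p; indifference gives 8p − 3(1−p) = p + 3(1−p), so p = 6/13.
Similarly Player II's optimal q on r1 is 2/13, and the value is 8·(2/13) + (1)·(11/13) = 27/13.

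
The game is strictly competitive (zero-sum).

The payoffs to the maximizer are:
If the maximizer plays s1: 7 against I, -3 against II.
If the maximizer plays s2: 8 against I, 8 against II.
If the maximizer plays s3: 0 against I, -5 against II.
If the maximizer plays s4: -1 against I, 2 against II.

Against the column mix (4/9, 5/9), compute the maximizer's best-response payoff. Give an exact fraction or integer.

s1: (7)·(4/9) + (-3)·(5/9) = 13/9.
s2: (8)·(4/9) + (8)·(5/9) = 8.
s3: (0)·(4/9) + (-5)·(5/9) = -25/9.
s4: (-1)·(4/9) + (2)·(5/9) = 2/3.
The best pure response is s2 with expected payoff 8.

8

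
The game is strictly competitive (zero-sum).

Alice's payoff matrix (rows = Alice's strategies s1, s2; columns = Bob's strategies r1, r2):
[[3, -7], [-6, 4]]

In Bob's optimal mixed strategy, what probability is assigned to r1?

Row minima are -7 and -6, so Alice's maximin is -6; column maxima are 3 and 4, so Bob's minimax is 3. These differ, so the equilibrium is in mixed strategies.
Let Bob play r1 with probability q. Alice is indifferent when 3q − 7(1−q) = −6q + 4(1−q), giving q = 11/20.

11/20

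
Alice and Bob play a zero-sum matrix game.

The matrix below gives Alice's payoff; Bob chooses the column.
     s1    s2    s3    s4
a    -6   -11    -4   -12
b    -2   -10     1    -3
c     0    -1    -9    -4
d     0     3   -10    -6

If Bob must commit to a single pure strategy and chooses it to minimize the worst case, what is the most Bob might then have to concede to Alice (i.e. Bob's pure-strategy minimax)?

The worst case (largest entry) in each column is s1: 0, s2: 3, s3: 1, s4: -3.
The best (smallest) of these is -3.

-3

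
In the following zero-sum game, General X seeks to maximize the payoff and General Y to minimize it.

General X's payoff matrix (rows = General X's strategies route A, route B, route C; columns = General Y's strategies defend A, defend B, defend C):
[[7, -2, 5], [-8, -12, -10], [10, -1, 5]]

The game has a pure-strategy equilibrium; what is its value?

-1

Row minima: -2, -12, -1 → General X's maximin is -1.
Column maxima: 10, -1, 5 → General Y's minimax is -1.
They coincide at (route C, defend B), so the value is -1.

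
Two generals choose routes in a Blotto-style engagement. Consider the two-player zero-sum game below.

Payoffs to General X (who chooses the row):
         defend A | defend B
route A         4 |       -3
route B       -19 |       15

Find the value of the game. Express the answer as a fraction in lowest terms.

Row minima are -3 and -19, so General X's maximin is -3; column maxima are 4 and 15, so General Y's minimax is 4. These differ, so the equilibrium is in mixed strategies.
Let General X play route A with probability p. General Y is indifferent when 4p − 19(1−p) = −3p + 15(1−p), giving p = 34/41.
Let General Y play defend A with probability q. General X is indifferent when 4q − 3(1−q) = −19q + 15(1−q), giving q = 18/41.
The value is 4·(18/41) + (-3)·(23/41) = 3/41.

3/41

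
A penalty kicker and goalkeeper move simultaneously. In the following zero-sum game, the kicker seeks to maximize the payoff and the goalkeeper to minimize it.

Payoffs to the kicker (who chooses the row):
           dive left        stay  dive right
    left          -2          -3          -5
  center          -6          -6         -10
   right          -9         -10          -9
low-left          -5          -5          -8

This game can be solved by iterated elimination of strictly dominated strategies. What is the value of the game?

Row center is strictly dominated by row left (-2>-6, -3>-6, -5>-10); eliminate center.
Row low-left is strictly dominated by row left (-2>-5, -3>-5, -5>-8); eliminate low-left.
Row right is strictly dominated by row left (-2>-9, -3>-10, -5>-9); eliminate right.
Column dive left is strictly dominated by stay for the goalkeeper (-3<-2); eliminate dive left.
Column stay is strictly dominated by dive right for the goalkeeper (-5<-3); eliminate stay.
Only (left, dive right) remains, with payoff -5.

-5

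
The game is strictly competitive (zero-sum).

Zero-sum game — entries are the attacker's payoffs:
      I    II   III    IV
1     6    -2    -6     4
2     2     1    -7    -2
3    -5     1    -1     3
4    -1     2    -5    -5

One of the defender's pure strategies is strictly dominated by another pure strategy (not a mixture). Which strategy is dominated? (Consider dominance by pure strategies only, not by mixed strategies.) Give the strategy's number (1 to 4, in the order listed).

The defender prefers columns that give the attacker less. Compare II with III: -6 < -2, -7 < 1, -1 < 1, -5 < 2.
So III strictly dominates II for the defender; II is strictly dominated.

2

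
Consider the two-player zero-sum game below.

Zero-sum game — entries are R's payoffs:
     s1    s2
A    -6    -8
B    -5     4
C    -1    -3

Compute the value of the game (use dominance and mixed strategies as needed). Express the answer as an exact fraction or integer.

Row A is strictly dominated by row C, so R never plays it.
The remaining 2×2 game on (B, C) × (s1, s2) has no saddle point. Let R play B with probability p; indifference gives −5p − (1−p) = 4p − 3(1−p), so p = 2/11.
Similarly C's optimal q on s1 is 7/11, and the value is -5·(7/11) + (4)·(4/11) = -19/11.

-19/11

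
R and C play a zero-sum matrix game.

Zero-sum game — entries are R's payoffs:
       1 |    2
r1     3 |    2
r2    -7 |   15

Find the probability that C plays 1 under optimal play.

13/23

Row minima are 2 and -7, so R's maximin is 2; column maxima are 3 and 15, so C's minimax is 3. These differ, so the equilibrium is in mixed strategies.
Let C play 1 with probability q. R is indifferent when 3q + 2(1−q) = −7q + 15(1−q), giving q = 13/23.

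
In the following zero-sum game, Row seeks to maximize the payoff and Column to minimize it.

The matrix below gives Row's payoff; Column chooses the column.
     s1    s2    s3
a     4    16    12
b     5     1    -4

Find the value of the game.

Column s2 is strictly dominated by s3 for Column (it gives Row more in every row).
The remaining 2×2 game on (a, b) × (s1, s3) has no saddle point. Let Row play a with probability p; indifference gives 4p + 5(1−p) = 12p − 4(1−p), so p = 9/17.
Similarly Column's optimal q on s1 is 16/17, and the value is 4·(16/17) + (12)·(1/17) = 76/17.

76/17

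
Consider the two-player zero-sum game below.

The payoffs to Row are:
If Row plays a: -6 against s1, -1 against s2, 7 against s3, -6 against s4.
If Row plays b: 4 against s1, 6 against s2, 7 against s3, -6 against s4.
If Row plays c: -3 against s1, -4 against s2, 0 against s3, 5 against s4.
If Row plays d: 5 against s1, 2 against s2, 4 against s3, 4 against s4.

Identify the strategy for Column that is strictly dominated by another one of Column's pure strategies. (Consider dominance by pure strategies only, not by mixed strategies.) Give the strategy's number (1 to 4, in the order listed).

3

Column prefers columns that give Row less. Compare s3 with s2: -1 < 7, 6 < 7, -4 < 0, 2 < 4.
So s2 strictly dominates s3 for Column; s3 is strictly dominated.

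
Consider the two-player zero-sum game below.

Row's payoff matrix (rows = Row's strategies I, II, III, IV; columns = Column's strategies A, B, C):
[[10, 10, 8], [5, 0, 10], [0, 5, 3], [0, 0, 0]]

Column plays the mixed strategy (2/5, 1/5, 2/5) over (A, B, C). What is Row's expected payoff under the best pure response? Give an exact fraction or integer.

46/5

I: (10)·(2/5) + (10)·(1/5) + (8)·(2/5) = 46/5.
II: (5)·(2/5) + (0)·(1/5) + (10)·(2/5) = 6.
III: (0)·(2/5) + (5)·(1/5) + (3)·(2/5) = 11/5.
IV: (0)·(2/5) + (0)·(1/5) + (0)·(2/5) = 0.
The best pure response is I with expected payoff 46/5.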